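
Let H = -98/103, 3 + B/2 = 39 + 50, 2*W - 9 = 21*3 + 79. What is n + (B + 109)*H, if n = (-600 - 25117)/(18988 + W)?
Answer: -1055239028/3927081 ≈ -268.71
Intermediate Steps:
W = 151/2 (W = 9/2 + (21*3 + 79)/2 = 9/2 + (63 + 79)/2 = 9/2 + (½)*142 = 9/2 + 71 = 151/2 ≈ 75.500)
B = 172 (B = -6 + 2*(39 + 50) = -6 + 2*89 = -6 + 178 = 172)
H = -98/103 (H = -98*1/103 = -98/103 ≈ -0.95146)
n = -51434/38127 (n = (-600 - 25117)/(18988 + 151/2) = -25717/38127/2 = -25717*2/38127 = -51434/38127 ≈ -1.3490)
n + (B + 109)*H = -51434/38127 + (172 + 109)*(-98/103) = -51434/38127 + 281*(-98/103) = -51434/38127 - 27538/103 = -1055239028/3927081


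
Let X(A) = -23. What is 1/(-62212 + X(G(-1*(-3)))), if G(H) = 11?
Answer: -1/62235 ≈ -1.6068e-5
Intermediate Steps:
1/(-62212 + X(G(-1*(-3)))) = 1/(-62212 - 23) = 1/(-62235) = -1/62235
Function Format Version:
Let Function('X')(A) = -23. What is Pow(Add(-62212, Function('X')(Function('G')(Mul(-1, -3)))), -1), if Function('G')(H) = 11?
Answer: Rational(-1, 62235) ≈ -1.6068e-5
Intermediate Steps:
Pow(Add(-62212, Function('X')(Function('G')(Mul(-1, -3)))), -1) = Pow(Add(-62212, -23), -1) = Pow(-62235, -1) = Rational(-1, 62235)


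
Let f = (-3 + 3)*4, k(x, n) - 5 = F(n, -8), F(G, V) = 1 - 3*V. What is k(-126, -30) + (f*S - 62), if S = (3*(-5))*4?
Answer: -32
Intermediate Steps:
k(x, n) = 30 (k(x, n) = 5 + (1 - 3*(-8)) = 5 + (1 + 24) = 5 + 25 = 30)
S = -60 (S = -15*4 = -60)
f = 0 (f = 0*4 = 0)
k(-126, -30) + (f*S - 62) = 30 + (0*(-60) - 62) = 30 + (0 - 62) = 30 - 62 = -32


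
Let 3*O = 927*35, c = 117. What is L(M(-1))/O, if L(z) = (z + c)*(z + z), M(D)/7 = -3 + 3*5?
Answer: 1608/515 ≈ 3.1223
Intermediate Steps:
M(D) = 84 (M(D) = 7*(-3 + 3*5) = 7*(-3 + 15) = 7*12 = 84)
O = 10815 (O = (927*35)/3 = (1/3)*32445 = 10815)
L(z) = 2*z*(117 + z) (L(z) = (z + 117)*(z + z) = (117 + z)*(2*z) = 2*z*(117 + z))
L(M(-1))/O = (2*84*(117 + 84))/10815 = (2*84*201)*(1/10815) = 33768*(1/10815) = 1608/515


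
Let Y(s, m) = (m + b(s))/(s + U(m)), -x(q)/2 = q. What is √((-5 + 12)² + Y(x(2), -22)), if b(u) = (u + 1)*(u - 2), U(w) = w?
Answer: 3*√923/13 ≈ 7.0110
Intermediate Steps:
x(q) = -2*q
b(u) = (1 + u)*(-2 + u)
Y(s, m) = (-2 + m + s² - s)/(m + s) (Y(s, m) = (m + (-2 + s² - s))/(s + m) = (-2 + m + s² - s)/(m + s))
√((-5 + 12)² + Y(x(2), -22)) = √((-5 + 12)² + (-2 - 22 + (-2*2)² - (-2)*2)/(-22 - 2*2)) = √(7² + (-2 - 22 + (-4)² - 1*(-4))/(-22 - 4)) = √(49 + (-2 - 22 + 16 + 4)/(-26)) = √(49 - 1/26*(-4)) = √(49 + 2/13) = √(639/13) = 3*√923/13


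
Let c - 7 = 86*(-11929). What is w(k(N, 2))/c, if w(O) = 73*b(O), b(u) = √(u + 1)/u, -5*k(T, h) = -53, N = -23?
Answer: -73*√290/54372011 ≈ -2.2864e-5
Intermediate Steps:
c = -1025887 (c = 7 + 86*(-11929) = 7 - 1025894 = -1025887)
k(T, h) = 53/5 (k(T, h) = -⅕*(-53) = 53/5)
b(u) = √(1 + u)/u
w(O) = 73*√(1 + O)/O (w(O) = 73*(√(1 + O)/O) = 73*√(1 + O)/O)
w(k(N, 2))/c = (73*√(1 + 53/5)/(53/5))/(-1025887) = (73*(5/53)*√(58/5))*(-1/1025887) = (73*(5/53)*(√290/5))*(-1/1025887) = (73*√290/53)*(-1/1025887) = -73*√290/54372011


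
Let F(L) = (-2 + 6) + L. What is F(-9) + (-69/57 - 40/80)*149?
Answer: -9875/38 ≈ -259.87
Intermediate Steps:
F(L) = 4 + L
F(-9) + (-69/57 - 40/80)*149 = (4 - 9) + (-69/57 - 40/80)*149 = -5 + (-69*1/57 - 40*1/80)*149 = -5 + (-23/19 - ½)*149 = -5 - 65/38*149 = -5 - 9685/38 = -9875/38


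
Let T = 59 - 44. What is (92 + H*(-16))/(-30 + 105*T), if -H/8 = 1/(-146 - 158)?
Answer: 116/1957 ≈ 0.059274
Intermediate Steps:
T = 15
H = 1/38 (H = -8/(-146 - 158) = -8/(-304) = -8*(-1/304) = 1/38 ≈ 0.026316)
(92 + H*(-16))/(-30 + 105*T) = (92 + (1/38)*(-16))/(-30 + 105*15) = (92 - 8/19)/(-30 + 1575) = (1740/19)/1545 = (1740/19)*(1/1545) = 116/1957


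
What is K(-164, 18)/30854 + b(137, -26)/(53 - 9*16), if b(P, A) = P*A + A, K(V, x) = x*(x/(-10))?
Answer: 21288693/539945 ≈ 39.427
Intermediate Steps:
K(V, x) = -x²/10 (K(V, x) = x*(x*(-⅒)) = x*(-x/10) = -x²/10)
b(P, A) = A + A*P (b(P, A) = A*P + A = A + A*P)
K(-164, 18)/30854 + b(137, -26)/(53 - 9*16) = -⅒*18²/30854 + (-26*(1 + 137))/(53 - 9*16) = -⅒*324*(1/30854) + (-26*138)/(53 - 144) = -162/5*1/30854 - 3588/(-91) = -81/77135 - 3588*(-1/91) = -81/77135 + 276/7 = 21288693/539945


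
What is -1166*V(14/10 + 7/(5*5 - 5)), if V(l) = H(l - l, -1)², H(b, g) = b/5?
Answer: 0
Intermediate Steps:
H(b, g) = b/5 (H(b, g) = b*(⅕) = b/5)
V(l) = 0 (V(l) = ((l - l)/5)² = ((⅕)*0)² = 0² = 0)
-1166*V(14/10 + 7/(5*5 - 5)) = -1166*0 = 0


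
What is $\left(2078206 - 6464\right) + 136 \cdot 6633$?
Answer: $2973830$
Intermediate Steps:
$\left(2078206 - 6464\right) + 136 \cdot 6633 = 2071742 + 902088 = 2973830$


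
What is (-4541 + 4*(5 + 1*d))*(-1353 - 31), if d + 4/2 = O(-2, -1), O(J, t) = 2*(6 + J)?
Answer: 6223848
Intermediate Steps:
O(J, t) = 12 + 2*J
d = 6 (d = -2 + (12 + 2*(-2)) = -2 + (12 - 4) = -2 + 8 = 6)
(-4541 + 4*(5 + 1*d))*(-1353 - 31) = (-4541 + 4*(5 + 1*6))*(-1353 - 31) = (-4541 + 4*(5 + 6))*(-1384) = (-4541 + 4*11)*(-1384) = (-4541 + 44)*(-1384) = -4497*(-1384) = 6223848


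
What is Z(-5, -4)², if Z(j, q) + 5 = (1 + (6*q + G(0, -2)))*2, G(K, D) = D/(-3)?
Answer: 22201/9 ≈ 2466.8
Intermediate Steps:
G(K, D) = -D/3 (G(K, D) = D*(-⅓) = -D/3)
Z(j, q) = -5/3 + 12*q (Z(j, q) = -5 + (1 + (6*q - ⅓*(-2)))*2 = -5 + (1 + (6*q + ⅔))*2 = -5 + (1 + (⅔ + 6*q))*2 = -5 + (5/3 + 6*q)*2 = -5 + (10/3 + 12*q) = -5/3 + 12*q)
Z(-5, -4)² = (-5/3 + 12*(-4))² = (-5/3 - 48)² = (-149/3)² = 22201/9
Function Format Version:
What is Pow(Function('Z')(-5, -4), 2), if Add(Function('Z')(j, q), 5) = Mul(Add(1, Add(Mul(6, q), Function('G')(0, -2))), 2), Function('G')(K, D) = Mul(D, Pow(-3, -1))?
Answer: Rational(22201, 9) ≈ 2466.8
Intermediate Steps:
Function('G')(K, D) = Mul(Rational(-1, 3), D) (Function('G')(K, D) = Mul(D, Rational(-1, 3)) = Mul(Rational(-1, 3), D))
Function('Z')(j, q) = Add(Rational(-5, 3), Mul(12, q)) (Function('Z')(j, q) = Add(-5, Mul(Add(1, Add(Mul(6, q), Mul(Rational(-1, 3), -2))), 2)) = Add(-5, Mul(Add(1, Add(Mul(6, q), Rational(2, 3))), 2)) = Add(-5, Mul(Add(1, Add(Rational(2, 3), Mul(6, q))), 2)) = Add(-5, Mul(Add(Rational(5, 3), Mul(6, q)), 2)) = Add(-5, Add(Rational(10, 3), Mul(12, q))) = Add(Rational(-5, 3), Mul(12, q)))
Pow(Function('Z')(-5, -4), 2) = Pow(Add(Rational(-5, 3), Mul(12, -4)), 2) = Pow(Add(Rational(-5, 3), -48), 2) = Pow(Rational(-149, 3), 2) = Rational(22201, 9)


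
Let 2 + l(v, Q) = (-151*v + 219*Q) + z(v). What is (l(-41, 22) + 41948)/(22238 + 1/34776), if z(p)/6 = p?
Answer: 1833008184/773348689 ≈ 2.3702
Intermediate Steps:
z(p) = 6*p
l(v, Q) = -2 - 145*v + 219*Q (l(v, Q) = -2 + ((-151*v + 219*Q) + 6*v) = -2 + (-145*v + 219*Q) = -2 - 145*v + 219*Q)
(l(-41, 22) + 41948)/(22238 + 1/34776) = ((-2 - 145*(-41) + 219*22) + 41948)/(22238 + 1/34776) = ((-2 + 5945 + 4818) + 41948)/(22238 + 1/34776) = (10761 + 41948)/(773348689/34776) = 52709*(34776/773348689) = 1833008184/773348689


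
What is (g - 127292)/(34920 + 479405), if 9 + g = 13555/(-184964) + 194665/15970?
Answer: -37599546201537/151925180052100 ≈ -0.24749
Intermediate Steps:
g = 920466799/295387508 (g = -9 + (13555/(-184964) + 194665/15970) = -9 + (13555*(-1/184964) + 194665*(1/15970)) = -9 + (-13555/184964 + 38933/3194) = -9 + 3578954371/295387508 = 920466799/295387508 ≈ 3.1161)
(g - 127292)/(34920 + 479405) = (920466799/295387508 - 127292)/(34920 + 479405) = -37599546201537/295387508/514325 = -37599546201537/295387508*1/514325 = -37599546201537/151925180052100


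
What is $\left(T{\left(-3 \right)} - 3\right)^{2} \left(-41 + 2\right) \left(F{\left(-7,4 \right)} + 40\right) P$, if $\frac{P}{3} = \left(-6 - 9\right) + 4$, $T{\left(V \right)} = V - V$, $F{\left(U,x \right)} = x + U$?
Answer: $428571$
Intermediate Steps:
$F{\left(U,x \right)} = U + x$
$T{\left(V \right)} = 0$
$P = -33$ ($P = 3 \left(\left(-6 - 9\right) + 4\right) = 3 \left(-15 + 4\right) = 3 \left(-11\right) = -33$)
$\left(T{\left(-3 \right)} - 3\right)^{2} \left(-41 + 2\right) \left(F{\left(-7,4 \right)} + 40\right) P = \left(0 - 3\right)^{2} \left(-41 + 2\right) \left(\left(-7 + 4\right) + 40\right) \left(-33\right) = \left(-3\right)^{2} \left(- 39 \left(-3 + 40\right)\right) \left(-33\right) = 9 \left(\left(-39\right) 37\right) \left(-33\right) = 9 \left(-1443\right) \left(-33\right) = \left(-12987\right) \left(-33\right) = 428571$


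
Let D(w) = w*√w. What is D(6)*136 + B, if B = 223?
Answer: 223 + 816*√6 ≈ 2221.8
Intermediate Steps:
D(w) = w^(3/2)
D(6)*136 + B = 6^(3/2)*136 + 223 = (6*√6)*136 + 223 = 816*√6 + 223 = 223 + 816*√6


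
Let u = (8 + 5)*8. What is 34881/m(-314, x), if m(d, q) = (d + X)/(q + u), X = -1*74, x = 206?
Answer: -5406555/194 ≈ -27869.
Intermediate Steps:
u = 104 (u = 13*8 = 104)
X = -74
m(d, q) = (-74 + d)/(104 + q) (m(d, q) = (d - 74)/(q + 104) = (-74 + d)/(104 + q))
34881/m(-314, x) = 34881/(((-74 - 314)/(104 + 206))) = 34881/((-388/310)) = 34881/(((1/310)*(-388))) = 34881/(-194/155) = 34881*(-155/194) = -5406555/194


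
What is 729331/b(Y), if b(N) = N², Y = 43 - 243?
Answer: 729331/40000 ≈ 18.233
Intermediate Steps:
Y = -200
729331/b(Y) = 729331/((-200)²) = 729331/40000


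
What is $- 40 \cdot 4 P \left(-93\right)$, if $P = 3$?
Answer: $44640$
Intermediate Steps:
$- 40 \cdot 4 P \left(-93\right) = - 40 \cdot 4 \cdot 3 \left(-93\right) = \left(-40\right) 12 \left(-93\right) = \left(-480\right) \left(-93\right) = 44640$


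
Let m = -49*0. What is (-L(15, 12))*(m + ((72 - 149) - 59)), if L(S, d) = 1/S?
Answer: 136/15 ≈ 9.0667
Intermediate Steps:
m = 0
(-L(15, 12))*(m + ((72 - 149) - 59)) = (-1/15)*(0 + ((72 - 149) - 59)) = (-1*1/15)*(0 + (-77 - 59)) = -(0 - 136)/15 = -1/15*(-136) = 136/15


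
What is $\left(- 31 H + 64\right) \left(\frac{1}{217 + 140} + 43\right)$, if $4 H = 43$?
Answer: $- \frac{1377842}{119} \approx -11579.0$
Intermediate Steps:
$H = \frac{43}{4}$ ($H = \frac{1}{4} \cdot 43 = \frac{43}{4} \approx 10.75$)
$\left(- 31 H + 64\right) \left(\frac{1}{217 + 140} + 43\right) = \left(\left(-31\right) \frac{43}{4} + 64\right) \left(\frac{1}{217 + 140} + 43\right) = \left(- \frac{1333}{4} + 64\right) \left(\frac{1}{357} + 43\right) = - \frac{1077 \left(\frac{1}{357} + 43\right)}{4} = \left(- \frac{1077}{4}\right) \frac{15352}{357} = - \frac{1377842}{119}$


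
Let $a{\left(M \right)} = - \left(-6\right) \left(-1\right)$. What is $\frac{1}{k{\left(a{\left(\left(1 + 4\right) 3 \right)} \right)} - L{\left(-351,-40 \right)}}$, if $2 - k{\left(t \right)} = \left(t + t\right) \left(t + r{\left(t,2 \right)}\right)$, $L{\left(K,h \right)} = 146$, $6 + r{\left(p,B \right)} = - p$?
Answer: $- \frac{1}{216} \approx -0.0046296$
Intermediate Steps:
$r{\left(p,B \right)} = -6 - p$
$a{\left(M \right)} = -6$ ($a{\left(M \right)} = \left(-1\right) 6 = -6$)
$k{\left(t \right)} = 2 + 12 t$ ($k{\left(t \right)} = 2 - \left(t + t\right) \left(t - \left(6 + t\right)\right) = 2 - 2 t \left(-6\right) = 2 - - 12 t = 2 + 12 t$)
$\frac{1}{k{\left(a{\left(\left(1 + 4\right) 3 \right)} \right)} - L{\left(-351,-40 \right)}} = \frac{1}{\left(2 + 12 \left(-6\right)\right) - 146} = \frac{1}{\left(2 - 72\right) - 146} = \frac{1}{-70 - 146} = \frac{1}{-216} = - \frac{1}{216}$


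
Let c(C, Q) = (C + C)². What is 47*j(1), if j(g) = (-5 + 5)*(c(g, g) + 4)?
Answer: 0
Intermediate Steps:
c(C, Q) = 4*C² (c(C, Q) = (2*C)² = 4*C²)
j(g) = 0 (j(g) = (-5 + 5)*(4*g² + 4) = 0*(4 + 4*g²) = 0)
47*j(1) = 47*0 = 0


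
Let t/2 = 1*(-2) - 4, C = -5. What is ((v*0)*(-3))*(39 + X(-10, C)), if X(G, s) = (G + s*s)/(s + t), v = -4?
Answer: 0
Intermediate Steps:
t = -12 (t = 2*(1*(-2) - 4) = 2*(-2 - 4) = 2*(-6) = -12)
X(G, s) = (G + s²)/(-12 + s) (X(G, s) = (G + s*s)/(s - 12) = (G + s²)/(-12 + s))
((v*0)*(-3))*(39 + X(-10, C)) = (-4*0*(-3))*(39 + (-10 + (-5)²)/(-12 - 5)) = (0*(-3))*(39 + (-10 + 25)/(-17)) = 0*(39 - 1/17*15) = 0*(39 - 15/17) = 0*(648/17) = 0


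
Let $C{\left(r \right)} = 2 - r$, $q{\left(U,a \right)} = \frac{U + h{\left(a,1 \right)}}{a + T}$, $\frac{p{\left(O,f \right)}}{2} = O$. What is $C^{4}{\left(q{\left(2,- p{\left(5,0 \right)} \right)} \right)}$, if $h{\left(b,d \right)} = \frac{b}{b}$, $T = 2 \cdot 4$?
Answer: $\frac{2401}{16} \approx 150.06$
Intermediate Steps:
$T = 8$
$p{\left(O,f \right)} = 2 O$
$h{\left(b,d \right)} = 1$
$q{\left(U,a \right)} = \frac{1 + U}{8 + a}$ ($q{\left(U,a \right)} = \frac{U + 1}{a + 8} = \frac{1 + U}{8 + a}$)
$C^{4}{\left(q{\left(2,- p{\left(5,0 \right)} \right)} \right)} = \left(2 - \frac{1 + 2}{8 - 2 \cdot 5}\right)^{4} = \left(2 - \frac{1}{8 - 10} \cdot 3\right)^{4} = \left(2 - \frac{1}{-2} \cdot 3\right)^{4} = \left(2 - \left(- \frac{1}{2}\right) 3\right)^{4} = \left(2 - - \frac{3}{2}\right)^{4} = \left(2 + \frac{3}{2}\right)^{4} = \left(\frac{7}{2}\right)^{4} = \frac{2401}{16}$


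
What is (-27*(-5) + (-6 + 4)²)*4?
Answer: 556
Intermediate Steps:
(-27*(-5) + (-6 + 4)²)*4 = (135 + (-2)²)*4 = (135 + 4)*4 = 139*4 = 556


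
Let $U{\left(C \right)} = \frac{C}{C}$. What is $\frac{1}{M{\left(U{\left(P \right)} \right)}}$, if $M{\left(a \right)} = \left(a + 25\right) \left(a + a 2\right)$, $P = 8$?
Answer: $\frac{1}{78} \approx 0.012821$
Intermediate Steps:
$U{\left(C \right)} = 1$
$M{\left(a \right)} = 3 a \left(25 + a\right)$ ($M{\left(a \right)} = \left(25 + a\right) \left(a + 2 a\right) = \left(25 + a\right) 3 a = 3 a \left(25 + a\right)$)
$\frac{1}{M{\left(U{\left(P \right)} \right)}} = \frac{1}{3 \cdot 1 \left(25 + 1\right)} = \frac{1}{3 \cdot 1 \cdot 26} = \frac{1}{78}$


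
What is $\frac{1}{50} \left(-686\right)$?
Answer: $- \frac{343}{25} \approx -13.72$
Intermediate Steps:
$\frac{1}{50} \left(-686\right) = - \frac{343}{25}$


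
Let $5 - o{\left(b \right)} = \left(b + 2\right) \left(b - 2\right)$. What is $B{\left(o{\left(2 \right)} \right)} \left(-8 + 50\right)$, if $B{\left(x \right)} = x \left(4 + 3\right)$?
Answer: $1470$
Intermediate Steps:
$o{\left(b \right)} = 5 - \left(-2 + b\right) \left(2 + b\right)$ ($o{\left(b \right)} = 5 - \left(b + 2\right) \left(b - 2\right) = 5 - \left(2 + b\right) \left(-2 + b\right) = 5 - \left(-2 + b\right) \left(2 + b\right)$)
$B{\left(x \right)} = 7 x$ ($B{\left(x \right)} = x 7 = 7 x$)
$B{\left(o{\left(2 \right)} \right)} \left(-8 + 50\right) = 7 \left(9 - 2^{2}\right) \left(-8 + 50\right) = 7 \left(9 - 4\right) 42 = 7 \cdot 5 \cdot 42 = 35 \cdot 42 = 1470$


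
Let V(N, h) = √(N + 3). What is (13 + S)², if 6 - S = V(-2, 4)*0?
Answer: 361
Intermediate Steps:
V(N, h) = √(3 + N)
S = 6 (S = 6 - √(3 - 2)*0 = 6 - √1*0 = 6 - 0 = 6 - 1*0 = 6 + 0 = 6)
(13 + S)² = (13 + 6)² = 19² = 361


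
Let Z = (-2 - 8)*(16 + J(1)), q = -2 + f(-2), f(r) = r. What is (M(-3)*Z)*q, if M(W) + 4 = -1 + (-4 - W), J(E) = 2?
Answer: -4320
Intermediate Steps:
M(W) = -9 - W (M(W) = -4 + (-1 + (-4 - W)) = -4 + (-5 - W) = -9 - W)
q = -4 (q = -2 - 2 = -4)
Z = -180 (Z = (-2 - 8)*(16 + 2) = -10*18 = -180)
(M(-3)*Z)*q = ((-9 - 1*(-3))*(-180))*(-4) = ((-9 + 3)*(-180))*(-4) = -6*(-180)*(-4) = 1080*(-4) = -4320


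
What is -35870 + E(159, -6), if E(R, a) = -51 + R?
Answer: -35762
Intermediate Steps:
-35870 + E(159, -6) = -35870 + (-51 + 159) = -35870 + 108 = -35762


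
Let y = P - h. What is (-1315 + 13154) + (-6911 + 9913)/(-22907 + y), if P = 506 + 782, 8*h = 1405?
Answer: 2064188507/174357 ≈ 11839.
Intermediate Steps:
h = 1405/8 (h = (1/8)*1405 = 1405/8 ≈ 175.63)
P = 1288
y = 8899/8 (y = 1288 - 1*1405/8 = 1288 - 1405/8 = 8899/8 ≈ 1112.4)
(-1315 + 13154) + (-6911 + 9913)/(-22907 + y) = (-1315 + 13154) + (-6911 + 9913)/(-22907 + 8899/8) = 11839 + 3002/(-174357/8) = 11839 + 3002*(-8/174357) = 11839 - 24016/174357 = 2064188507/174357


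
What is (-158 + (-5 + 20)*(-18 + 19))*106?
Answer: -15158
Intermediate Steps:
(-158 + (-5 + 20)*(-18 + 19))*106 = (-158 + 15*1)*106 = (-158 + 15)*106 = -143*106 = -15158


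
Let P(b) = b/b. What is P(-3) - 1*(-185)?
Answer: 186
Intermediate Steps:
P(b) = 1
P(-3) - 1*(-185) = 1 - 1*(-185) = 1 + 185 = 186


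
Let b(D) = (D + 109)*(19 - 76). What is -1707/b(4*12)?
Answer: 569/2983 ≈ 0.19075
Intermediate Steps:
b(D) = -6213 - 57*D (b(D) = (109 + D)*(-57) = -6213 - 57*D)
-1707/b(4*12) = -1707/(-6213 - 228*12) = -1707/(-6213 - 57*48) = -1707/(-6213 - 2736) = -1707/(-8949) = -1707*(-1/8949) = 569/2983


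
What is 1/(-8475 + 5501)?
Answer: -1/2974 ≈ -0.00033625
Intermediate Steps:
1/(-8475 + 5501) = 1/(-2974) = -1/2974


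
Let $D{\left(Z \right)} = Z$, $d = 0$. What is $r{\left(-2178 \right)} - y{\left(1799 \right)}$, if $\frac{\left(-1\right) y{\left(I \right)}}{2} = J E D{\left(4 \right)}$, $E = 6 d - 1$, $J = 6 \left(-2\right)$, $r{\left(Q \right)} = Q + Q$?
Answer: $-4260$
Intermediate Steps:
$r{\left(Q \right)} = 2 Q$
$J = -12$
$E = -1$ ($E = 6 \cdot 0 - 1 = 0 - 1 = -1$)
$y{\left(I \right)} = -96$ ($y{\left(I \right)} = - 2 \left(-12\right) \left(-1\right) 4 = - 2 \cdot 12 \cdot 4 = \left(-2\right) 48 = -96$)
$r{\left(-2178 \right)} - y{\left(1799 \right)} = 2 \left(-2178\right) - -96 = -4356 + 96 = -4260$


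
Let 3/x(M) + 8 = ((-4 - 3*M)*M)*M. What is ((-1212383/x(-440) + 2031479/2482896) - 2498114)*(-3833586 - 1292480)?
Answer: 655228152843230430904752961/1241448 ≈ 5.2779e+20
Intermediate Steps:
x(M) = 3/(-8 + M²*(-4 - 3*M)) (x(M) = 3/(-8 + ((-4 - 3*M)*M)*M) = 3/(-8 + (M*(-4 - 3*M))*M) = 3/(-8 + M²*(-4 - 3*M)))
((-1212383/x(-440) + 2031479/2482896) - 2498114)*(-3833586 - 1292480) = ((-1212383/((-3/(8 + 3*(-440)³ + 4*(-440)²))) + 2031479/2482896) - 2498114)*(-3833586 - 1292480) = ((-1212383/((-3/(8 + 3*(-85184000) + 4*193600))) + 2031479*(1/2482896)) - 2498114)*(-5126066) = ((-1212383/((-3/(8 - 255552000 + 774400))) + 2031479/2482896) - 2498114)*(-5126066) = ((-1212383/((-3/(-254777592))) + 2031479/2482896) - 2498114)*(-5126066) = ((-1212383/((-3*(-1/254777592))) + 2031479/2482896) - 2498114)*(-5126066) = ((-1212383/1/84925864 + 2031479/2482896) - 2498114)*(-5126066) = ((-1212383*84925864 + 2031479/2482896) - 2498114)*(-5126066) = ((-102962673773912 + 2031479/2482896) - 2498114)*(-5126066) = (-255645610862548977673/2482896 - 2498114)*(-5126066) = -255645617065106235817/2482896*(-5126066) = 655228152843230430904752961/1241448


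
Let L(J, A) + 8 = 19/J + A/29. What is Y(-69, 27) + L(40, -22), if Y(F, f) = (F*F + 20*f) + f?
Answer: 6170871/1160 ≈ 5319.7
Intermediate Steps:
Y(F, f) = F**2 + 21*f (Y(F, f) = (F**2 + 20*f) + f = F**2 + 21*f)
L(J, A) = -8 + 19/J + A/29 (L(J, A) = -8 + (19/J + A/29) = -8 + 19/J + A/29)
Y(-69, 27) + L(40, -22) = ((-69)**2 + 21*27) + (-8 + 19/40 + (1/29)*(-22)) = (4761 + 567) + (-8 + 19*(1/40) - 22/29) = 5328 + (-8 + 19/40 - 22/29) = 5328 - 9609/1160 = 6170871/1160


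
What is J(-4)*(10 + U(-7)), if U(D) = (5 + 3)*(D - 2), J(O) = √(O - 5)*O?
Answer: 744*I ≈ 744.0*I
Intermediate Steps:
J(O) = O*√(-5 + O) (J(O) = √(-5 + O)*O = O*√(-5 + O))
U(D) = -16 + 8*D (U(D) = 8*(-2 + D) = -16 + 8*D)
J(-4)*(10 + U(-7)) = (-4*√(-5 - 4))*(10 + (-16 + 8*(-7))) = (-12*I)*(10 + (-16 - 56)) = (-12*I)*(10 - 72) = -12*I*(-62) = 744*I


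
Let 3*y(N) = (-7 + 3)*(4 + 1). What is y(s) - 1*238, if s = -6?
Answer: -734/3 ≈ -244.67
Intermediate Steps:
y(N) = -20/3 (y(N) = ((-7 + 3)*(4 + 1))/3 = (-4*5)/3 = (⅓)*(-20) = -20/3)
y(s) - 1*238 = -20/3 - 1*238 = -20/3 - 238 = -734/3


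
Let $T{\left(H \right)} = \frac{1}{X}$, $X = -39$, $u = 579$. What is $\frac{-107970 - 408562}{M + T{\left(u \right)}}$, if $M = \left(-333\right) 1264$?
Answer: $\frac{20144748}{16415569} \approx 1.2272$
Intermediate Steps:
$M = -420912$
$T{\left(H \right)} = - \frac{1}{39}$ ($T{\left(H \right)} = \frac{1}{-39} = - \frac{1}{39}$)
$\frac{-107970 - 408562}{M + T{\left(u \right)}} = \frac{-107970 - 408562}{-420912 - \frac{1}{39}} = - \frac{516532}{- \frac{16415569}{39}} = \left(-516532\right) \left(- \frac{39}{16415569}\right) = \frac{20144748}{16415569}$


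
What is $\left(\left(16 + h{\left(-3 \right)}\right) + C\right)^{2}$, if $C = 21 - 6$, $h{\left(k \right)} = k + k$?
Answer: $625$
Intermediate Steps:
$h{\left(k \right)} = 2 k$
$C = 15$
$\left(\left(16 + h{\left(-3 \right)}\right) + C\right)^{2} = \left(\left(16 + 2 \left(-3\right)\right) + 15\right)^{2} = \left(\left(16 - 6\right) + 15\right)^{2} = \left(10 + 15\right)^{2} = 25^{2} = 625$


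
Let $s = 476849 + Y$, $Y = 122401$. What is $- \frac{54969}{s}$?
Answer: $- \frac{18323}{199750} \approx -0.09173$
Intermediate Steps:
$s = 599250$ ($s = 476849 + 122401 = 599250$)
$- \frac{54969}{s} = - \frac{54969}{599250} = \left(-54969\right) \frac{1}{599250} = - \frac{18323}{199750}$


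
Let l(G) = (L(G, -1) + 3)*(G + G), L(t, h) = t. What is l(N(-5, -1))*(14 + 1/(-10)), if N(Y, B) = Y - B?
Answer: 556/5 ≈ 111.20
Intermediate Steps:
l(G) = 2*G*(3 + G) (l(G) = (G + 3)*(G + G) = (3 + G)*(2*G) = 2*G*(3 + G))
l(N(-5, -1))*(14 + 1/(-10)) = (2*(-5 - 1*(-1))*(3 + (-5 - 1*(-1))))*(14 + 1/(-10)) = (2*(-5 + 1)*(3 + (-5 + 1)))*(14 - ⅒) = (2*(-4)*(3 - 4))*(139/10) = (2*(-4)*(-1))*(139/10) = 8*(139/10) = 556/5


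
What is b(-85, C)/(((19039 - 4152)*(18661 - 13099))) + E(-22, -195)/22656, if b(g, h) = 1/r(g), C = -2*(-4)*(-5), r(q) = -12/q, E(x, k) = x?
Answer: -455368097/468987662016 ≈ -0.00097096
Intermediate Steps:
C = -40 (C = 8*(-5) = -40)
b(g, h) = -g/12 (b(g, h) = 1/(-12/g) = -g/12)
b(-85, C)/(((19039 - 4152)*(18661 - 13099))) + E(-22, -195)/22656 = (-1/12*(-85))/(((19039 - 4152)*(18661 - 13099))) - 22/22656 = 85/(12*((14887*5562))) - 22*1/22656 = (85/12)/82801494 - 11/11328 = (85/12)*(1/82801494) - 11/11328 = 85/993617928 - 11/11328 = -455368097/468987662016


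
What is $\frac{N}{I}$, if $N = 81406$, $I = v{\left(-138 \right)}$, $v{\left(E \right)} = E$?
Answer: $- \frac{40703}{69} \approx -589.9$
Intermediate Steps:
$I = -138$
$\frac{N}{I} = \frac{81406}{-138} = 81406 \left(- \frac{1}{138}\right) = - \frac{40703}{69}$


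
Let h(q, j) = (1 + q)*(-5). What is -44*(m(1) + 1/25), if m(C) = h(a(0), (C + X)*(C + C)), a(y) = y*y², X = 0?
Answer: 5456/25 ≈ 218.24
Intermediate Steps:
a(y) = y³
h(q, j) = -5 - 5*q
m(C) = -5 (m(C) = -5 - 5*0³ = -5 - 5*0 = -5 + 0 = -5)
-44*(m(1) + 1/25) = -44*(-5 + 1/25) = -44*(-124/25) = 5456/25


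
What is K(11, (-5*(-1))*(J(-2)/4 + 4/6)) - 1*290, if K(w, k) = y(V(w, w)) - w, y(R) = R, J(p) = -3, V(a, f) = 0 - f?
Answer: -312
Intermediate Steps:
V(a, f) = -f
K(w, k) = -2*w (K(w, k) = -w - w = -2*w)
K(11, (-5*(-1))*(J(-2)/4 + 4/6)) - 1*290 = -2*11 - 1*290 = -22 - 290 = -312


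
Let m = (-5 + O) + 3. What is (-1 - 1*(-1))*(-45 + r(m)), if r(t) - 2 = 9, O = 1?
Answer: 0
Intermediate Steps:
m = -1 (m = (-5 + 1) + 3 = -4 + 3 = -1)
r(t) = 11 (r(t) = 2 + 9 = 11)
(-1 - 1*(-1))*(-45 + r(m)) = (-1 - 1*(-1))*(-45 + 11) = (-1 + 1)*(-34) = 0*(-34) = 0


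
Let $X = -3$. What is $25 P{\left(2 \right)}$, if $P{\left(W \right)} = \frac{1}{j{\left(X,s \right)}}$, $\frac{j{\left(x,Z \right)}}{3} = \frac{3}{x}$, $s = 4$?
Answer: $- \frac{25}{3} \approx -8.3333$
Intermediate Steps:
$j{\left(x,Z \right)} = \frac{9}{x}$ ($j{\left(x,Z \right)} = 3 \frac{3}{x} = \frac{9}{x}$)
$P{\left(W \right)} = - \frac{1}{3}$ ($P{\left(W \right)} = \frac{1}{9 \frac{1}{-3}} = \frac{1}{9 \left(- \frac{1}{3}\right)} = \frac{1}{-3} = - \frac{1}{3}$)
$25 P{\left(2 \right)} = 25 \left(- \frac{1}{3}\right) = - \frac{25}{3}$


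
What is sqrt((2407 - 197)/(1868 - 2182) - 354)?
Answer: I*sqrt(8899231)/157 ≈ 19.001*I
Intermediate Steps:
sqrt((2407 - 197)/(1868 - 2182) - 354) = sqrt(2210/(-314) - 354) = sqrt(2210*(-1/314) - 354) = sqrt(-1105/157 - 354) = sqrt(-56683/157) = I*sqrt(8899231)/157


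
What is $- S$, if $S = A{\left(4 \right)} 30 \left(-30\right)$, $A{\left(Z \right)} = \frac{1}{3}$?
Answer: $300$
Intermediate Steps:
$A{\left(Z \right)} = \frac{1}{3}$
$S = -300$ ($S = \frac{1}{3} \cdot 30 \left(-30\right) = 10 \left(-30\right) = -300$)
$- S = \left(-1\right) \left(-300\right) = 300$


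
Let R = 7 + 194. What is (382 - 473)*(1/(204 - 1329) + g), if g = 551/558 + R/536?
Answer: -34568807/279000 ≈ -123.90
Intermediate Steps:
R = 201
g = 3041/2232 (g = 551/558 + 201/536 = 551*(1/558) + 201*(1/536) = 551/558 + 3/8 = 3041/2232 ≈ 1.3625)
(382 - 473)*(1/(204 - 1329) + g) = (382 - 473)*(1/(204 - 1329) + 3041/2232) = -91*(1/(-1125) + 3041/2232) = -91*(-1/1125 + 3041/2232) = -91*379877/279000 = -34568807/279000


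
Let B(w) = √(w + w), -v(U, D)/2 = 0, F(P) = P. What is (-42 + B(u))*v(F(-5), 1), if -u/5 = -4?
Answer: 0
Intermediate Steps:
v(U, D) = 0 (v(U, D) = -2*0 = 0)
u = 20 (u = -5*(-4) = 20)
B(w) = √2*√w (B(w) = √(2*w) = √2*√w)
(-42 + B(u))*v(F(-5), 1) = (-42 + √2*√20)*0 = (-42 + √2*(2*√5))*0 = (-42 + 2*√10)*0 = 0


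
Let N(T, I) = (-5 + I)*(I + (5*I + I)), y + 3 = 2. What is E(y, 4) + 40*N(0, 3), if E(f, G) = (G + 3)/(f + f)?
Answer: -3367/2 ≈ -1683.5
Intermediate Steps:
y = -1 (y = -3 + 2 = -1)
N(T, I) = 7*I*(-5 + I) (N(T, I) = (-5 + I)*(I + 6*I) = (-5 + I)*(7*I) = 7*I*(-5 + I))
E(f, G) = (3 + G)/(2*f) (E(f, G) = (3 + G)/((2*f)) = (3 + G)*(1/(2*f)) = (3 + G)/(2*f))
E(y, 4) + 40*N(0, 3) = (½)*(3 + 4)/(-1) + 40*(7*3*(-5 + 3)) = (½)*(-1)*7 + 40*(7*3*(-2)) = -7/2 + 40*(-42) = -7/2 - 1680 = -3367/2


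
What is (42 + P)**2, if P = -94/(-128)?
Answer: 7480225/4096 ≈ 1826.2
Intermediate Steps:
P = 47/64 (P = -94*(-1/128) = 47/64 ≈ 0.73438)
(42 + P)**2 = (42 + 47/64)**2 = (2735/64)**2 = 7480225/4096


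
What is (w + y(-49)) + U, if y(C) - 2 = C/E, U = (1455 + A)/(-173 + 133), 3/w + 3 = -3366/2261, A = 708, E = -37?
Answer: -15143929/294520 ≈ -51.419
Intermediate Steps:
w = -133/199 (w = 3/(-3 - 3366/2261) = 3/(-3 - 3366*1/2261) = 3/(-3 - 198/133) = 3/(-597/133) = 3*(-133/597) = -133/199 ≈ -0.66834)
U = -2163/40 (U = (1455 + 708)/(-173 + 133) = 2163/(-40) = 2163*(-1/40) = -2163/40 ≈ -54.075)
y(C) = 2 - C/37 (y(C) = 2 + C/(-37) = 2 + C*(-1/37) = 2 - C/37)
(w + y(-49)) + U = (-133/199 + (2 - 1/37*(-49))) - 2163/40 = (-133/199 + (2 + 49/37)) - 2163/40 = (-133/199 + 123/37) - 2163/40 = 19556/7363 - 2163/40 = -15143929/294520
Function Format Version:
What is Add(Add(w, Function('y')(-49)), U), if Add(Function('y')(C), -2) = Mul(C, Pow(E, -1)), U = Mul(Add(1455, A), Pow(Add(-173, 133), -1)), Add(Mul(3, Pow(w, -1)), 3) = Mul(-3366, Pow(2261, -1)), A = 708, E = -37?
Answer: Rational(-15143929, 294520) ≈ -51.419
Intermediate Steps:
w = Rational(-133, 199) (w = Mul(3, Pow(Add(-3, Mul(-3366, Pow(2261, -1))), -1)) = Mul(3, Pow(Add(-3, Mul(-3366, Rational(1, 2261))), -1)) = Mul(3, Pow(Add(-3, Rational(-198, 133)), -1)) = Mul(3, Pow(Rational(-597, 133), -1)) = Mul(3, Rational(-133, 597)) = Rational(-133, 199) ≈ -0.66834)
U = Rational(-2163, 40) (U = Mul(Add(1455, 708), Pow(Add(-173, 133), -1)) = Mul(2163, Pow(-40, -1)) = Mul(2163, Rational(-1, 40)) = Rational(-2163, 40) ≈ -54.075)
Function('y')(C) = Add(2, Mul(Rational(-1, 37), C)) (Function('y')(C) = Add(2, Mul(C, Pow(-37, -1))) = Add(2, Mul(C, Rational(-1, 37))) = Add(2, Mul(Rational(-1, 37), C)))
Add(Add(w, Function('y')(-49)), U) = Add(Add(Rational(-133, 199), Add(2, Mul(Rational(-1, 37), -49))), Rational(-2163, 40)) = Add(Add(Rational(-133, 199), Add(2, Rational(49, 37))), Rational(-2163, 40)) = Add(Add(Rational(-133, 199), Rational(123, 37)), Rational(-2163, 40)) = Add(Rational(19556, 7363), Rational(-2163, 40)) = Rational(-15143929, 294520)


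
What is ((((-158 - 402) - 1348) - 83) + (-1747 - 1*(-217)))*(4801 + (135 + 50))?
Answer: -17555706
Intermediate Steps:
((((-158 - 402) - 1348) - 83) + (-1747 - 1*(-217)))*(4801 + (135 + 50)) = (((-560 - 1348) - 83) + (-1747 + 217))*(4801 + 185) = ((-1908 - 83) - 1530)*4986 = (-1991 - 1530)*4986 = -3521*4986 = -17555706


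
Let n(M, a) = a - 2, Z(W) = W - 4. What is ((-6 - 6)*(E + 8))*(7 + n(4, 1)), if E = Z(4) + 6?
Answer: -1008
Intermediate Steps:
Z(W) = -4 + W
n(M, a) = -2 + a
E = 6 (E = (-4 + 4) + 6 = 0 + 6 = 6)
((-6 - 6)*(E + 8))*(7 + n(4, 1)) = ((-6 - 6)*(6 + 8))*(7 + (-2 + 1)) = (-12*14)*(7 - 1) = -168*6 = -1008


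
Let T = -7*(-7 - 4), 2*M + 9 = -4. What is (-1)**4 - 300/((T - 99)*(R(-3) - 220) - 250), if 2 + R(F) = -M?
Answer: 1397/1497 ≈ 0.93320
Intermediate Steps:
M = -13/2 (M = -9/2 + (1/2)*(-4) = -9/2 - 2 = -13/2 ≈ -6.5000)
T = 77 (T = -7*(-11) = 77)
R(F) = 9/2 (R(F) = -2 - 1*(-13/2) = -2 + 13/2 = 9/2)
(-1)**4 - 300/((T - 99)*(R(-3) - 220) - 250) = (-1)**4 - 300/((77 - 99)*(9/2 - 220) - 250) = 1 - 300/(-22*(-431/2) - 250) = 1 - 300/(4741 - 250) = 1 - 300/4491 = 1 - 300*1/4491 = 1 - 100/1497 = 1397/1497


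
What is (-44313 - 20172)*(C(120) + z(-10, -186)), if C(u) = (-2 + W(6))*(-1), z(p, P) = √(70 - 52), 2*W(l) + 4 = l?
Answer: -64485 - 193455*√2 ≈ -3.3807e+5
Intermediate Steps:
W(l) = -2 + l/2
z(p, P) = 3*√2 (z(p, P) = √18 = 3*√2)
C(u) = 1 (C(u) = (-2 + (-2 + (½)*6))*(-1) = (-2 + (-2 + 3))*(-1) = (-2 + 1)*(-1) = -1*(-1) = 1)
(-44313 - 20172)*(C(120) + z(-10, -186)) = (-44313 - 20172)*(1 + 3*√2) = -64485*(1 + 3*√2) = -64485 - 193455*√2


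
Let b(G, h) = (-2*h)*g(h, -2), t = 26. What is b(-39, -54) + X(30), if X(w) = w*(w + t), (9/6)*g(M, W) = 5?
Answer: 2040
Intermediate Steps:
g(M, W) = 10/3 (g(M, W) = (⅔)*5 = 10/3)
X(w) = w*(26 + w) (X(w) = w*(w + 26) = w*(26 + w))
b(G, h) = -20*h/3 (b(G, h) = -2*h*(10/3) = -20*h/3)
b(-39, -54) + X(30) = -20/3*(-54) + 30*(26 + 30) = 360 + 30*56 = 360 + 1680 = 2040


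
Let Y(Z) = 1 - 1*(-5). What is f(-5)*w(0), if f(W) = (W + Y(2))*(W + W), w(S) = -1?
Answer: 10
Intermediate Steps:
Y(Z) = 6 (Y(Z) = 1 + 5 = 6)
f(W) = 2*W*(6 + W) (f(W) = (W + 6)*(W + W) = (6 + W)*(2*W) = 2*W*(6 + W))
f(-5)*w(0) = (2*(-5)*(6 - 5))*(-1) = (2*(-5)*1)*(-1) = -10*(-1) = 10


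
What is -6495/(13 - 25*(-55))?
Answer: -6495/1388 ≈ -4.6794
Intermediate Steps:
-6495/(13 - 25*(-55)) = -6495/(13 + 1375) = -6495/1388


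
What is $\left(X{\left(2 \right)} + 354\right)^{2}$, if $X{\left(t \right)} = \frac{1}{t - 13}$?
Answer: $\frac{15155449}{121} \approx 1.2525 \cdot 10^{5}$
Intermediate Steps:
$X{\left(t \right)} = \frac{1}{-13 + t}$
$\left(X{\left(2 \right)} + 354\right)^{2} = \left(\frac{1}{-13 + 2} + 354\right)^{2} = \left(\frac{1}{-11} + 354\right)^{2} = \left(- \frac{1}{11} + 354\right)^{2} = \left(\frac{3893}{11}\right)^{2} = \frac{15155449}{121}$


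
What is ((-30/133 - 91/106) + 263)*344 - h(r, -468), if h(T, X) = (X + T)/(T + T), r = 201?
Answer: 85105159929/944566 ≈ 90100.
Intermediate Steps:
h(T, X) = (T + X)/(2*T) (h(T, X) = (T + X)/((2*T)) = (T + X)*(1/(2*T)) = (T + X)/(2*T))
((-30/133 - 91/106) + 263)*344 - h(r, -468) = ((-30/133 - 91/106) + 263)*344 - (201 - 468)/(2*201) = ((-30*1/133 - 91*1/106) + 263)*344 - (-267)/(2*201) = ((-30/133 - 91/106) + 263)*344 - 1*(-89/134) = (-15283/14098 + 263)*344 + 89/134 = (3692491/14098)*344 + 89/134 = 635108452/7049 + 89/134 = 85105159929/944566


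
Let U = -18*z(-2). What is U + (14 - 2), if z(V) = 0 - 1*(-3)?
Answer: -42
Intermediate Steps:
z(V) = 3 (z(V) = 0 + 3 = 3)
U = -54 (U = -18*3 = -54)
U + (14 - 2) = -54 + (14 - 2) = -54 + 12 = -42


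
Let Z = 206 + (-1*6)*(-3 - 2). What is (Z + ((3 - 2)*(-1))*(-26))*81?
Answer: 21222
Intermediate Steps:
Z = 236 (Z = 206 - 6*(-5) = 206 + 30 = 236)
(Z + ((3 - 2)*(-1))*(-26))*81 = (236 + ((3 - 2)*(-1))*(-26))*81 = (236 + (1*(-1))*(-26))*81 = (236 - 1*(-26))*81 = (236 + 26)*81 = 262*81 = 21222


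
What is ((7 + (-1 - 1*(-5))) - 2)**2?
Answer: 81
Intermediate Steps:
((7 + (-1 - 1*(-5))) - 2)**2 = ((7 + (-1 + 5)) - 2)**2 = ((7 + 4) - 2)**2 = (11 - 2)**2 = 9**2 = 81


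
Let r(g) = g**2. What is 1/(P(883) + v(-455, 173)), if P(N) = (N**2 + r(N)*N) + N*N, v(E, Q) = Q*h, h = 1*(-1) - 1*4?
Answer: 1/690023900 ≈ 1.4492e-9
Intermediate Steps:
h = -5 (h = -1 - 4 = -5)
v(E, Q) = -5*Q (v(E, Q) = Q*(-5) = -5*Q)
P(N) = N**3 + 2*N**2 (P(N) = (N**2 + N**2*N) + N*N = (N**2 + N**3) + N**2 = N**3 + 2*N**2)
1/(P(883) + v(-455, 173)) = 1/(883**2*(2 + 883) - 5*173) = 1/(779689*885 - 865) = 1/(690024765 - 865) = 1/690023900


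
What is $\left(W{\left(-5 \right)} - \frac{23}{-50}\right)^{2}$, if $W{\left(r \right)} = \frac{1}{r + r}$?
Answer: $\frac{81}{625} \approx 0.1296$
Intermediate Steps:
$W{\left(r \right)} = \frac{1}{2 r}$
$\left(W{\left(-5 \right)} - \frac{23}{-50}\right)^{2} = \left(\frac{1}{2 \left(-5\right)} - \frac{23}{-50}\right)^{2} = \left(\frac{1}{2} \left(- \frac{1}{5}\right) - - \frac{23}{50}\right)^{2} = \left(- \frac{1}{10} + \frac{23}{50}\right)^{2} = \left(\frac{9}{25}\right)^{2} = \frac{81}{625}$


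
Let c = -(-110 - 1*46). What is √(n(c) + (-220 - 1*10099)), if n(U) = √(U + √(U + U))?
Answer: √(-10319 + √2*√(78 + √78)) ≈ 101.52*I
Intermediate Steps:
c = 156 (c = -(-110 - 46) = -1*(-156) = 156)
n(U) = √(U + √2*√U) (n(U) = √(U + √(2*U)) = √(U + √2*√U))
√(n(c) + (-220 - 1*10099)) = √(√(156 + √2*√156) + (-220 - 1*10099)) = √(√(156 + √2*(2*√39)) + (-220 - 10099)) = √(√(156 + 2*√78) - 10319) = √(-10319 + √(156 + 2*√78))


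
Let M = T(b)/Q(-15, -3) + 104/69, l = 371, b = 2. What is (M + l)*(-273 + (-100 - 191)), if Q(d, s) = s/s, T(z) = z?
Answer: -4858108/23 ≈ -2.1122e+5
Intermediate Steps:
Q(d, s) = 1
M = 242/69 (M = 2/1 + 104/69 = 2*1 + 104*(1/69) = 2 + 104/69 = 242/69 ≈ 3.5072)
(M + l)*(-273 + (-100 - 191)) = (242/69 + 371)*(-273 + (-100 - 191)) = 25841*(-273 - 291)/69 = (25841/69)*(-564) = -4858108/23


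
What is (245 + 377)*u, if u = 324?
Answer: 201528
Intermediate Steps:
(245 + 377)*u = (245 + 377)*324 = 622*324 = 201528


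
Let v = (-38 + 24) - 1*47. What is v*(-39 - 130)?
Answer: 10309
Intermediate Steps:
v = -61 (v = -14 - 47 = -61)
v*(-39 - 130) = -61*(-39 - 130) = -61*(-169) = 10309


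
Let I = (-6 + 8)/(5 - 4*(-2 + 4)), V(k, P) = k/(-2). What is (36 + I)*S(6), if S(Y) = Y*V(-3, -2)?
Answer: 318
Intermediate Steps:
V(k, P) = -k/2 (V(k, P) = k*(-½) = -k/2)
I = -⅔ (I = 2/(5 - 4*2) = 2/(5 - 8) = 2/(-3) = 2*(-⅓) = -⅔ ≈ -0.66667)
S(Y) = 3*Y/2 (S(Y) = Y*(-½*(-3)) = Y*(3/2) = 3*Y/2)
(36 + I)*S(6) = (36 - ⅔)*((3/2)*6) = (106/3)*9 = 318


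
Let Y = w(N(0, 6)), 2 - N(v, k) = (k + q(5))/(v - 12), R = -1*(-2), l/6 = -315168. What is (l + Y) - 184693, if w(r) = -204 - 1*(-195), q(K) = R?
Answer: -2075710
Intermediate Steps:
l = -1891008 (l = 6*(-315168) = -1891008)
R = 2
q(K) = 2
N(v, k) = 2 - (2 + k)/(-12 + v) (N(v, k) = 2 - (k + 2)/(v - 12) = 2 - (2 + k)/(-12 + v))
w(r) = -9 (w(r) = -204 + 195 = -9)
Y = -9
(l + Y) - 184693 = (-1891008 - 9) - 184693 = -1891017 - 184693 = -2075710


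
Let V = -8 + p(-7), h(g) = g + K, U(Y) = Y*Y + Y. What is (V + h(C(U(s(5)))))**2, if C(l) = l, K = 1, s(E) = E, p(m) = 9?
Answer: 1024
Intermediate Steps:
U(Y) = Y + Y**2 (U(Y) = Y**2 + Y = Y + Y**2)
h(g) = 1 + g (h(g) = g + 1 = 1 + g)
V = 1 (V = -8 + 9 = 1)
(V + h(C(U(s(5)))))**2 = (1 + (1 + 5*(1 + 5)))**2 = (1 + (1 + 5*6))**2 = (1 + (1 + 30))**2 = (1 + 31)**2 = 32**2 = 1024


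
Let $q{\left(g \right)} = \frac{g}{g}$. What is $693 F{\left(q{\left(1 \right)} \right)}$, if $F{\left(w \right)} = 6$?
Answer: $4158$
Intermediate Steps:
$q{\left(g \right)} = 1$
$693 F{\left(q{\left(1 \right)} \right)} = 693 \cdot 6 = 4158$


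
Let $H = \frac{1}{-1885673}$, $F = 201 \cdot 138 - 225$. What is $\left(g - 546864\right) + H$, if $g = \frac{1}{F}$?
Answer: $- \frac{28371589370454976}{51880521249} \approx -5.4686 \cdot 10^{5}$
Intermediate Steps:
$F = 27513$ ($F = 27738 - 225 = 27513$)
$H = - \frac{1}{1885673} \approx -5.3031 \cdot 10^{-7}$
$g = \frac{1}{27513} \approx 3.6346 \cdot 10^{-5}$
$\left(g - 546864\right) + H = \left(\frac{1}{27513} - 546864\right) - \frac{1}{1885673} = - \frac{15045869231}{27513} - \frac{1}{1885673} = - \frac{28371589370454976}{51880521249}$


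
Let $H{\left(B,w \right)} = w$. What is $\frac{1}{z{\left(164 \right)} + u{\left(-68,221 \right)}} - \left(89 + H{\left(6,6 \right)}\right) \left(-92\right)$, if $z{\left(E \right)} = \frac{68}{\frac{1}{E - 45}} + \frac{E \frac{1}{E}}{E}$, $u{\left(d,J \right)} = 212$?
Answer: $\frac{11902630344}{1361857} \approx 8740.0$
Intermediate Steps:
$z{\left(E \right)} = -3060 + \frac{1}{E} + 68 E$ ($z{\left(E \right)} = \frac{68}{\frac{1}{-45 + E}} + 1 \frac{1}{E} = 68 \left(-45 + E\right) + \frac{1}{E} = \left(-3060 + 68 E\right) + \frac{1}{E} = -3060 + \frac{1}{E} + 68 E$)
$\frac{1}{z{\left(164 \right)} + u{\left(-68,221 \right)}} - \left(89 + H{\left(6,6 \right)}\right) \left(-92\right) = \frac{1}{\left(-3060 + \frac{1}{164} + 68 \cdot 164\right) + 212} - \left(89 + 6\right) \left(-92\right) = \frac{1}{\left(-3060 + \frac{1}{164} + 11152\right) + 212} - 95 \left(-92\right) = \frac{1}{\frac{1327089}{164} + 212} - -8740 = \frac{1}{\frac{1361857}{164}} + 8740 = \frac{164}{1361857} + 8740 = \frac{11902630344}{1361857}$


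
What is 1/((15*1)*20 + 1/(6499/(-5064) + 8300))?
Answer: 42024701/12607415364 ≈ 0.0033333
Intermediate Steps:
1/((15*1)*20 + 1/(6499/(-5064) + 8300)) = 1/(15*20 + 1/(6499*(-1/5064) + 8300)) = 1/(300 + 1/(-6499/5064 + 8300)) = 1/(300 + 1/(42024701/5064)) = 1/(300 + 5064/42024701) = 1/(12607415364/42024701) = 42024701/12607415364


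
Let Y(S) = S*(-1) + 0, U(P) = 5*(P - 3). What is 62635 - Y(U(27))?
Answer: 62755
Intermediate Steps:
U(P) = -15 + 5*P (U(P) = 5*(-3 + P) = -15 + 5*P)
Y(S) = -S (Y(S) = -S + 0 = -S)
62635 - Y(U(27)) = 62635 - (-1)*(-15 + 5*27) = 62635 - (-1)*(-15 + 135) = 62635 - (-1)*120 = 62635 - 1*(-120) = 62635 + 120 = 62755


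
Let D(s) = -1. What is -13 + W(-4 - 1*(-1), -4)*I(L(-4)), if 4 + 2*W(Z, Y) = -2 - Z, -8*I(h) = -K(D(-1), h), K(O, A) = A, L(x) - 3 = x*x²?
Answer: -25/16 ≈ -1.5625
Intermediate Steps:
L(x) = 3 + x³ (L(x) = 3 + x*x² = 3 + x³)
I(h) = h/8 (I(h) = -(-1)*h/8 = h/8)
W(Z, Y) = -3 - Z/2 (W(Z, Y) = -2 + (-2 - Z)/2 = -2 + (-1 - Z/2) = -3 - Z/2)
-13 + W(-4 - 1*(-1), -4)*I(L(-4)) = -13 + (-3 - (-4 - 1*(-1))/2)*((3 + (-4)³)/8) = -13 + (-3 - (-4 + 1)/2)*((3 - 64)/8) = -13 + (-3 - ½*(-3))*((⅛)*(-61)) = -13 + (-3 + 3/2)*(-61/8) = -13 - 3/2*(-61/8) = -13 + 183/16 = -25/16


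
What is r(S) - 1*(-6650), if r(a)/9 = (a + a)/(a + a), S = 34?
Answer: 6659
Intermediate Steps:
r(a) = 9 (r(a) = 9*((a + a)/(a + a)) = 9*((2*a)/((2*a))) = 9*((2*a)*(1/(2*a))) = 9*1 = 9)
r(S) - 1*(-6650) = 9 - 1*(-6650) = 9 + 6650 = 6659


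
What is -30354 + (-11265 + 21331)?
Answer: -20288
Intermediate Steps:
-30354 + (-11265 + 21331) = -30354 + 10066 = -20288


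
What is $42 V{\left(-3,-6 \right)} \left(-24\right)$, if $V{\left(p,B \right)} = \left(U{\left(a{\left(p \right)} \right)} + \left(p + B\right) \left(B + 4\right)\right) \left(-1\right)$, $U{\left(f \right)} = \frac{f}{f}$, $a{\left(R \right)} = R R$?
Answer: $19152$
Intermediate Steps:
$a{\left(R \right)} = R^{2}$
$U{\left(f \right)} = 1$
$V{\left(p,B \right)} = -1 - \left(4 + B\right) \left(B + p\right)$ ($V{\left(p,B \right)} = \left(1 + \left(p + B\right) \left(B + 4\right)\right) \left(-1\right) = \left(1 + \left(B + p\right) \left(4 + B\right)\right) \left(-1\right) = \left(1 + \left(4 + B\right) \left(B + p\right)\right) \left(-1\right) = -1 - \left(4 + B\right) \left(B + p\right)$)
$42 V{\left(-3,-6 \right)} \left(-24\right) = 42 \left(-1 - \left(-6\right)^{2} - -24 - -12 - \left(-6\right) \left(-3\right)\right) \left(-24\right) = 42 \left(-1 - 36 + 24 + 12 - 18\right) \left(-24\right) = 42 \left(-19\right) \left(-24\right) = \left(-798\right) \left(-24\right) = 19152$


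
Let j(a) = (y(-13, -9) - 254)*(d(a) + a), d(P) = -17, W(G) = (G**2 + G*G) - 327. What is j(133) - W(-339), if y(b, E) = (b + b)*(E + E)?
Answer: -204691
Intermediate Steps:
W(G) = -327 + 2*G**2 (W(G) = (G**2 + G**2) - 327 = 2*G**2 - 327 = -327 + 2*G**2)
y(b, E) = 4*E*b (y(b, E) = (2*b)*(2*E) = 4*E*b)
j(a) = -3638 + 214*a (j(a) = (4*(-9)*(-13) - 254)*(-17 + a) = (468 - 254)*(-17 + a) = 214*(-17 + a) = -3638 + 214*a)
j(133) - W(-339) = (-3638 + 214*133) - (-327 + 2*(-339)**2) = (-3638 + 28462) - (-327 + 2*114921) = 24824 - (-327 + 229842) = 24824 - 1*229515 = 24824 - 229515 = -204691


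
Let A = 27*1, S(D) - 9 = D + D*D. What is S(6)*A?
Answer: 1377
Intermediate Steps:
S(D) = 9 + D + D**2 (S(D) = 9 + (D + D*D) = 9 + (D + D**2) = 9 + D + D**2)
A = 27
S(6)*A = (9 + 6 + 6**2)*27 = (9 + 6 + 36)*27 = 51*27 = 1377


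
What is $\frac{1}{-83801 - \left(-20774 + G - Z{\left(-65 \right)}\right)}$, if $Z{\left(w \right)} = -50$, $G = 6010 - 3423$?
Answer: $- \frac{1}{65664} \approx -1.5229 \cdot 10^{-5}$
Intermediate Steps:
$G = 2587$ ($G = 6010 - 3423 = 2587$)
$\frac{1}{-83801 - \left(-20774 + G - Z{\left(-65 \right)}\right)} = \frac{1}{-83801 + \left(\left(20774 - 2587\right) - 50\right)} = \frac{1}{-83801 + \left(18187 - 50\right)} = \frac{1}{-83801 + 18137} = \frac{1}{-65664} = - \frac{1}{65664}$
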